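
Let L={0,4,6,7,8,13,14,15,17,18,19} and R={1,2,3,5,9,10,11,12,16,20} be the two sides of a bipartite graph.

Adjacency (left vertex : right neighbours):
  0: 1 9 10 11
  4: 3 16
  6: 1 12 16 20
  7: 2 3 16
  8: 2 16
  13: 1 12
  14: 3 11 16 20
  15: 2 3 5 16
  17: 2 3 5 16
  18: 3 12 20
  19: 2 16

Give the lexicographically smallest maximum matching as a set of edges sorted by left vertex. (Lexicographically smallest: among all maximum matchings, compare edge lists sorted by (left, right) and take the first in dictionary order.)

Lex-smallest maximum matching: {(0,9), (4,3), (6,1), (7,2), (8,16), (13,12), (14,11), (15,5), (18,20)}

|M| = 9 (so the lex-smallest maximum matching has 9 edges)
process left vertices in ascending order; for each, take the smallest-labelled available neighbour that still permits 9 edges overall, or leave it unmatched if none does
lex-smallest matching: {0-9, 4-3, 6-1, 7-2, 8-16, 13-12, 14-11, 15-5, 18-20}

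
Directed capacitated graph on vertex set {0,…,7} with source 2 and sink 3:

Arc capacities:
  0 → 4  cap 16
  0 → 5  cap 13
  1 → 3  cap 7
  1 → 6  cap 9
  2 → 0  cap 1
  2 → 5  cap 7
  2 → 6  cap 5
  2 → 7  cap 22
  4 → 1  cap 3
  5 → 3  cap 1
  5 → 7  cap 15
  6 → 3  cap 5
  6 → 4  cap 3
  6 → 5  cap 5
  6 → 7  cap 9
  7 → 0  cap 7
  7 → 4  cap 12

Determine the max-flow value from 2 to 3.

Maximum flow value: 9

augment #1: 2→5→3 bottleneck 1, total now 1
augment #2: 2→6→3 bottleneck 5, total now 6
augment #3: 2→0→4→1→3 bottleneck 1, total now 7
augment #4: 2→7→4→1→3 bottleneck 2, total now 9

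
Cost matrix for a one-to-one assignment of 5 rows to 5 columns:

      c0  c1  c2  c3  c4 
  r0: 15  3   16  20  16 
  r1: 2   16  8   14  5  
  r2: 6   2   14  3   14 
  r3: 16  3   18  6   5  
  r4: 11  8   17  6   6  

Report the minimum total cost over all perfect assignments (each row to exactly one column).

optimal assignment: row0→col1 (cost 3), row1→col2 (cost 8), row2→col0 (cost 6), row3→col4 (cost 5), row4→col3 (cost 6)
total = 3 + 8 + 6 + 5 + 6 = 28

Minimum assignment cost: 28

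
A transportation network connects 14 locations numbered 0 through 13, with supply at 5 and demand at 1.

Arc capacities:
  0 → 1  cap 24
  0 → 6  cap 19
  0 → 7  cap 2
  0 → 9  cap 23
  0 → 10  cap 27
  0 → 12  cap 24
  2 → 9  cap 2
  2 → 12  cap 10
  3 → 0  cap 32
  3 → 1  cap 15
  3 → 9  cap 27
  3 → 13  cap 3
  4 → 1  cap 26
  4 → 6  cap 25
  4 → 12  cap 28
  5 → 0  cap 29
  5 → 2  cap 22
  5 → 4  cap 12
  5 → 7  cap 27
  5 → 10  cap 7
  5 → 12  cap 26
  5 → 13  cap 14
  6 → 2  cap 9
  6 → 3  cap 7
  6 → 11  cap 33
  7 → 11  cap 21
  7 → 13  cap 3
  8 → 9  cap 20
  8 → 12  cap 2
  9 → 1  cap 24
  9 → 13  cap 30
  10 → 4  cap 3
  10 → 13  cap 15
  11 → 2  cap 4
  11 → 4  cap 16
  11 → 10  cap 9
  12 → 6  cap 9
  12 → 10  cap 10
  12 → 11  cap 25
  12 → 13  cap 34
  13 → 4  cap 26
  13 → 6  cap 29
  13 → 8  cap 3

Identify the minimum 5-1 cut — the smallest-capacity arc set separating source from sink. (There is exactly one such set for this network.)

Min-cut arcs: {(2,9), (4,1), (5,0), (6,3), (13,8)} (total capacity 67)

augment #1: 5→0→1 push 24
augment #2: 5→4→1 push 12
augment #3: 5→0→9→1 push 5
augment #4: 5→2→9→1 push 2
augment #5: 5→10→4→1 push 3
augment #6: 5→13→4→1 push 11
augment #7: 5→12→6→3→1 push 7
augment #8: 5→13→8→9→1 push 3
max flow = 67; residual-reachable set from 5 gives S-side
cut edges (S→T): {(2,9), (4,1), (5,0), (6,3), (13,8)} total cap 67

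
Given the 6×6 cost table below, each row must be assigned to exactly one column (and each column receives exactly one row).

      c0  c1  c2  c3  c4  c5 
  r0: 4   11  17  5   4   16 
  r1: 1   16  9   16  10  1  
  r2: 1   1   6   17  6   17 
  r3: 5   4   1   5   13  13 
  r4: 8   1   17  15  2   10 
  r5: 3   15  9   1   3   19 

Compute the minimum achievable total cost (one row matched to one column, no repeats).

Minimum assignment cost: 9

optimal assignment: row0→col4 (cost 4), row1→col5 (cost 1), row2→col0 (cost 1), row3→col2 (cost 1), row4→col1 (cost 1), row5→col3 (cost 1)
total = 4 + 1 + 1 + 1 + 1 + 1 = 9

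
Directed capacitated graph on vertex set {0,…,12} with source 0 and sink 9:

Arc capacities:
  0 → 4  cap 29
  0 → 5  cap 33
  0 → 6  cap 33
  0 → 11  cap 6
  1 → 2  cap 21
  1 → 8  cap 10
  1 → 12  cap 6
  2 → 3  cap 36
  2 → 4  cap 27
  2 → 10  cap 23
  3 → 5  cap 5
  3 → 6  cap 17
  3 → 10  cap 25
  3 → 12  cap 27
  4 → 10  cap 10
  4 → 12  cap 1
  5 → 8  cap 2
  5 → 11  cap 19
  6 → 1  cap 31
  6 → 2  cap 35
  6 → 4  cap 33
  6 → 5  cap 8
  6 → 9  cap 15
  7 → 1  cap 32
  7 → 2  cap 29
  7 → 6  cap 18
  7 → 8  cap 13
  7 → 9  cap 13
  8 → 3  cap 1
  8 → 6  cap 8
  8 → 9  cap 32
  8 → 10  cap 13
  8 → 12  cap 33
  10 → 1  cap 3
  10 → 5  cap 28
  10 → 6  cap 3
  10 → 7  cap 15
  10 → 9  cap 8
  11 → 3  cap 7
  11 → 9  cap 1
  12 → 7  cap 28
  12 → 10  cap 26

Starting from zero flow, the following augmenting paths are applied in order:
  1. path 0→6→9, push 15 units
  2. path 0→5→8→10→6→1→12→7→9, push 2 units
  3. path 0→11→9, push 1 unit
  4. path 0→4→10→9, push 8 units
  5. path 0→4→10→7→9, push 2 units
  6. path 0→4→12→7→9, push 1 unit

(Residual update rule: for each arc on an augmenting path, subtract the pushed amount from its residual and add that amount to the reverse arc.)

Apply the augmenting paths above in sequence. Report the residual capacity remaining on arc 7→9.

Residual capacity of (7,9): 8

after path 1 (0→6→9, push 15): res(7,9)=13
after path 2 (0→5→8→10→6→1→12→7→9, push 2): res(7,9)=11
after path 3 (0→11→9, push 1): res(7,9)=11
after path 4 (0→4→10→9, push 8): res(7,9)=11
after path 5 (0→4→10→7→9, push 2): res(7,9)=9
after path 6 (0→4→12→7→9, push 1): res(7,9)=8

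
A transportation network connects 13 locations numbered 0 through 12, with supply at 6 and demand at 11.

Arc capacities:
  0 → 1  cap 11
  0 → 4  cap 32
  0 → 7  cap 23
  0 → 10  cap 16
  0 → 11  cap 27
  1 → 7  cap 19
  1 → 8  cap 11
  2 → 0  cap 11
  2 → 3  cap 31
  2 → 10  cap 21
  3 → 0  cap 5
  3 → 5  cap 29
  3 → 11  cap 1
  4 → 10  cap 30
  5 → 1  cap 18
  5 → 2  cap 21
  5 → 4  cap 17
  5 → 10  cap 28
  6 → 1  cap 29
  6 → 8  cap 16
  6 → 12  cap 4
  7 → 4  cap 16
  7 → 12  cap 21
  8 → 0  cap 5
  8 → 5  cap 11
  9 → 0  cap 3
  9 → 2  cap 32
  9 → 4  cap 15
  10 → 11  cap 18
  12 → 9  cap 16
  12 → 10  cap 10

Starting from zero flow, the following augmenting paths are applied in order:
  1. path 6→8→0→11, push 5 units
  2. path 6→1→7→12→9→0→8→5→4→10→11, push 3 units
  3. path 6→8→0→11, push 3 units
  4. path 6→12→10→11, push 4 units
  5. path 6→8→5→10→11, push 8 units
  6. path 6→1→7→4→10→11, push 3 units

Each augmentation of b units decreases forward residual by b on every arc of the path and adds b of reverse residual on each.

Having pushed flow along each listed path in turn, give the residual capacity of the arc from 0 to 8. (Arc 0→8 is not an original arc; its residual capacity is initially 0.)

after path 1 (6→8→0→11, push 5): res(0,8)=5
after path 2 (6→1→7→12→9→0→8→5→4→10→11, push 3): res(0,8)=2
after path 3 (6→8→0→11, push 3): res(0,8)=5
after path 4 (6→12→10→11, push 4): res(0,8)=5
after path 5 (6→8→5→10→11, push 8): res(0,8)=5
after path 6 (6→1→7→4→10→11, push 3): res(0,8)=5

Residual capacity of (0,8): 5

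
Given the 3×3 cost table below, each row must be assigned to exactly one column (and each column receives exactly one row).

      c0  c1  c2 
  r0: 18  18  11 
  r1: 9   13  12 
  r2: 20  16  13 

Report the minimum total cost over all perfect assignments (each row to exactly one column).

Minimum assignment cost: 36

optimal assignment: row0→col2 (cost 11), row1→col0 (cost 9), row2→col1 (cost 16)
total = 11 + 9 + 16 = 36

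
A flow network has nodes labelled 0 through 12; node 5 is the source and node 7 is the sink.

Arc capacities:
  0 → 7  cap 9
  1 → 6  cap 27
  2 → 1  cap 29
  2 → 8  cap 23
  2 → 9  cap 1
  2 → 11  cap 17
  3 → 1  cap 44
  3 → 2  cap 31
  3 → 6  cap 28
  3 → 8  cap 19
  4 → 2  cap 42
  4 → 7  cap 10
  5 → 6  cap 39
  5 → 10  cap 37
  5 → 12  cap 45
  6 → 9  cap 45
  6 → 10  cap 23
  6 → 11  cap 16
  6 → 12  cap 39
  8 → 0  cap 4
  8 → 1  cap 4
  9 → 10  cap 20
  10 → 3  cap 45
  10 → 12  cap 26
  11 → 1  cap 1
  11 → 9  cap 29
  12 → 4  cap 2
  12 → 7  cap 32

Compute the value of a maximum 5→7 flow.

augment #1: 5→12→7 bottleneck 32, total now 32
augment #2: 5→12→4→7 bottleneck 2, total now 34
augment #3: 5→10→3→8→0→7 bottleneck 4, total now 38

Maximum flow value: 38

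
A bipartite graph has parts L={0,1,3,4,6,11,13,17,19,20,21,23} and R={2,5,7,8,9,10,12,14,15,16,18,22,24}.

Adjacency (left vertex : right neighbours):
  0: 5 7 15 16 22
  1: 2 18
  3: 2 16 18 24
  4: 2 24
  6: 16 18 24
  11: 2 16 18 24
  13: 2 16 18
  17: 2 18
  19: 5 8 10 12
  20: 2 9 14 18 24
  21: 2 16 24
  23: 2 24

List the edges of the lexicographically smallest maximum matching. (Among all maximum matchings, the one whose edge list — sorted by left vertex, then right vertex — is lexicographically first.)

Lex-smallest maximum matching: {(0,5), (1,2), (3,16), (4,24), (6,18), (19,8), (20,9)}

|M| = 7 (so the lex-smallest maximum matching has 7 edges)
process left vertices in ascending order; for each, take the smallest-labelled available neighbour that still permits 7 edges overall, or leave it unmatched if none does
lex-smallest matching: {0-5, 1-2, 3-16, 4-24, 6-18, 19-8, 20-9}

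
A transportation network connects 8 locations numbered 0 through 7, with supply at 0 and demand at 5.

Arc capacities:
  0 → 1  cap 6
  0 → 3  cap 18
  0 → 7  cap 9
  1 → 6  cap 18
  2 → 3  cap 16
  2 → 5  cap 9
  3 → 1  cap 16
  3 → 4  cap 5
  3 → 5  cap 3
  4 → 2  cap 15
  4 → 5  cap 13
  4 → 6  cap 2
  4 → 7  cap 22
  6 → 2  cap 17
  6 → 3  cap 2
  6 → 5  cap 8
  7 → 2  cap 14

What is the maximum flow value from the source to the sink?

augment #1: 0→3→5 bottleneck 3, total now 3
augment #2: 0→1→6→5 bottleneck 6, total now 9
augment #3: 0→3→4→5 bottleneck 5, total now 14
augment #4: 0→7→2→5 bottleneck 9, total now 23
augment #5: 0→3→1→6→5 bottleneck 2, total now 25

Maximum flow value: 25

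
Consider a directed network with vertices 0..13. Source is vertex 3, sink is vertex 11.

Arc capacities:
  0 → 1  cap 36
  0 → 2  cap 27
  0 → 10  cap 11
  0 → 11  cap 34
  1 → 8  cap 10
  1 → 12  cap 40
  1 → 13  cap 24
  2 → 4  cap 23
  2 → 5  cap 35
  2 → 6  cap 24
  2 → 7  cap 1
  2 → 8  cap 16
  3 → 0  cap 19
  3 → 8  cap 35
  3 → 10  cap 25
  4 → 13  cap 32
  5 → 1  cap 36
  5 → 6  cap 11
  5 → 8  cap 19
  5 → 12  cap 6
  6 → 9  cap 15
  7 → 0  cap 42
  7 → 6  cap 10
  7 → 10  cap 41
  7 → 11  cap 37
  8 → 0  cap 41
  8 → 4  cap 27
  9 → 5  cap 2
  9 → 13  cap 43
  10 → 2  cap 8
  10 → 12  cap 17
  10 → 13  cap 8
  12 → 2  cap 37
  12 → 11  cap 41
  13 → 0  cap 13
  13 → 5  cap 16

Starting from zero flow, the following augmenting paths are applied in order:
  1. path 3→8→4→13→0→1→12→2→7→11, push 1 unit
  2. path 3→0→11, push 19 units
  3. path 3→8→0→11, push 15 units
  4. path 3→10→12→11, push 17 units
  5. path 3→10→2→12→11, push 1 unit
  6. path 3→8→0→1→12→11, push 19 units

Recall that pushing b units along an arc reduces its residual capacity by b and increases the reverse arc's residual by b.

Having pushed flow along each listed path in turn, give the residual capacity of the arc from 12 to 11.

after path 1 (3→8→4→13→0→1→12→2→7→11, push 1): res(12,11)=41
after path 2 (3→0→11, push 19): res(12,11)=41
after path 3 (3→8→0→11, push 15): res(12,11)=41
after path 4 (3→10→12→11, push 17): res(12,11)=24
after path 5 (3→10→2→12→11, push 1): res(12,11)=23
after path 6 (3→8→0→1→12→11, push 19): res(12,11)=4

Residual capacity of (12,11): 4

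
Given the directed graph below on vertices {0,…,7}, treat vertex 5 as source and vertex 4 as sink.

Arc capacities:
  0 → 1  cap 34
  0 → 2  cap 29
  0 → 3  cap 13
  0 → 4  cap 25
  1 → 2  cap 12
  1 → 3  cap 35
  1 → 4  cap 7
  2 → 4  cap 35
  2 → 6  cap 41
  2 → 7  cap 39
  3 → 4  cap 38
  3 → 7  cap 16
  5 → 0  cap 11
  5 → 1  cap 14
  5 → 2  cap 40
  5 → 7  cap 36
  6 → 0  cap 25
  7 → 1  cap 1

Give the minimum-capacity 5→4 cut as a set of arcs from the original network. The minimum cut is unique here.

augment #1: 5→0→4 push 11
augment #2: 5→1→4 push 7
augment #3: 5→2→4 push 35
augment #4: 5→1→3→4 push 7
augment #5: 5→2→6→0→4 push 5
augment #6: 5→7→1→3→4 push 1
max flow = 66; residual-reachable set from 5 gives S-side
cut edges (S→T): {(5,0), (5,1), (5,2), (7,1)} total cap 66

Min-cut arcs: {(5,0), (5,1), (5,2), (7,1)} (total capacity 66)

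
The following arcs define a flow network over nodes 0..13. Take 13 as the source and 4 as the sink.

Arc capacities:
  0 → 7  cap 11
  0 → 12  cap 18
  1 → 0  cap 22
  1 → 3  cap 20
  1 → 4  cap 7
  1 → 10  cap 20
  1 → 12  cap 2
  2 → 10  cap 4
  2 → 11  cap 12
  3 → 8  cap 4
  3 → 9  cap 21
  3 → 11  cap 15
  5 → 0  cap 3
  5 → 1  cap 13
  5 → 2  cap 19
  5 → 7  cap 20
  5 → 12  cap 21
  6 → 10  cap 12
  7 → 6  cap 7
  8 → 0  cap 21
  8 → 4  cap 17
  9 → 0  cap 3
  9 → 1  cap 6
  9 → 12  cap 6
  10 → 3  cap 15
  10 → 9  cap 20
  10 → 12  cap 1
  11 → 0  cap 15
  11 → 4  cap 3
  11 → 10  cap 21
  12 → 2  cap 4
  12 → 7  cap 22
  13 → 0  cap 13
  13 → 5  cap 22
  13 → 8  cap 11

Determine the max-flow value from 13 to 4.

augment #1: 13→8→4 bottleneck 11, total now 11
augment #2: 13→5→1→4 bottleneck 7, total now 18
augment #3: 13→5→2→11→4 bottleneck 3, total now 21
augment #4: 13→5→1→3→8→4 bottleneck 4, total now 25

Maximum flow value: 25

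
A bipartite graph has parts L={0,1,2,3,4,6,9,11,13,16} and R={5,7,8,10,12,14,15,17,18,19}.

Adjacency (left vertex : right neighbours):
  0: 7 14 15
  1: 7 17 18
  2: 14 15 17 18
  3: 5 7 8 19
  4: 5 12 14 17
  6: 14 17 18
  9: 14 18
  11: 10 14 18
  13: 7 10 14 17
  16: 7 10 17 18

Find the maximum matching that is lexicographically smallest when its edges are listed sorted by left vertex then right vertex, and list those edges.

|M| = 8 (so the lex-smallest maximum matching has 8 edges)
process left vertices in ascending order; for each, take the smallest-labelled available neighbour that still permits 8 edges overall, or leave it unmatched if none does
lex-smallest matching: {0-7, 1-17, 2-15, 3-5, 4-12, 6-14, 9-18, 11-10}

Lex-smallest maximum matching: {(0,7), (1,17), (2,15), (3,5), (4,12), (6,14), (9,18), (11,10)}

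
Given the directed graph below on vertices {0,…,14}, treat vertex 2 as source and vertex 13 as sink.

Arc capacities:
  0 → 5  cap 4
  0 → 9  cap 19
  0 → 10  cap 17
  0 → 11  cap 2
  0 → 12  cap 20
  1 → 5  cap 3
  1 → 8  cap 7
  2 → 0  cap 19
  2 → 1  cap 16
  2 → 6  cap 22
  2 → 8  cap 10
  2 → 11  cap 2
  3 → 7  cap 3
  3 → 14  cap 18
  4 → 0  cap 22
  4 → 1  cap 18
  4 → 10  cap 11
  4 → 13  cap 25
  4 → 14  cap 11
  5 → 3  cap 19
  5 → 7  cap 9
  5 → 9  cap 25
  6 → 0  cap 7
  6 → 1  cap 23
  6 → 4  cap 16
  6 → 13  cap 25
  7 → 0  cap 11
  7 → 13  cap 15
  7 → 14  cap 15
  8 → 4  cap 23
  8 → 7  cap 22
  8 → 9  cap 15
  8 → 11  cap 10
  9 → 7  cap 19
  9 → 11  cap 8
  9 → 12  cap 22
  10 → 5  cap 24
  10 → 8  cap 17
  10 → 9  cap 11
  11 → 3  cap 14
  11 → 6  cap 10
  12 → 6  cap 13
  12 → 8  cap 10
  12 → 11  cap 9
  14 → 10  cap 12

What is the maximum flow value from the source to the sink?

augment #1: 2→6→13 bottleneck 22, total now 22
augment #2: 2→8→4→13 bottleneck 10, total now 32
augment #3: 2→11→6→13 bottleneck 2, total now 34
augment #4: 2→0→5→7→13 bottleneck 4, total now 38
augment #5: 2→0→9→7→13 bottleneck 11, total now 49
augment #6: 2→0→11→6→13 bottleneck 1, total now 50
augment #7: 2→1→8→4→13 bottleneck 7, total now 57
augment #8: 2→0→10→8→4→13 bottleneck 3, total now 60
augment #9: 2→1→5→0→10→8→4→13 bottleneck 3, total now 63

Maximum flow value: 63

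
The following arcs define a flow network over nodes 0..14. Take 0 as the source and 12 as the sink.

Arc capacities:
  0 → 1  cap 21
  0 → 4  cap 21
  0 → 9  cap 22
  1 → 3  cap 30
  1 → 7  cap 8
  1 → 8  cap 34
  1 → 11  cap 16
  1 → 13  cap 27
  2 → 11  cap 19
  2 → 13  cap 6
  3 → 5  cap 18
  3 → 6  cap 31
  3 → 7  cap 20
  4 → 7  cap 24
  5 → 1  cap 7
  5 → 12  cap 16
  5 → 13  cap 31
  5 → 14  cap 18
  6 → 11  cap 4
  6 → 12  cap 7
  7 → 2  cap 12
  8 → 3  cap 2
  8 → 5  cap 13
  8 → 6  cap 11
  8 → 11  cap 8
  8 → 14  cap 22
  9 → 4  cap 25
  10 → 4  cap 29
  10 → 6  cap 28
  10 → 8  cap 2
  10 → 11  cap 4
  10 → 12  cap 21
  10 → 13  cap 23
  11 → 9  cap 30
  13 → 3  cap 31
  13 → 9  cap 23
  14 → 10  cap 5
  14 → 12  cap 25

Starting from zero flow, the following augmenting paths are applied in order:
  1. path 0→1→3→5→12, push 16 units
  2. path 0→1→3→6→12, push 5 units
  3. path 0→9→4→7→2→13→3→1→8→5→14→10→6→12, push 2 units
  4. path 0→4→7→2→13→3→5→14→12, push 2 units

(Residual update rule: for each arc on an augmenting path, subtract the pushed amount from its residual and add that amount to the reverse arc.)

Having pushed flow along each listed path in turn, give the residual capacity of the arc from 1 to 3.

after path 1 (0→1→3→5→12, push 16): res(1,3)=14
after path 2 (0→1→3→6→12, push 5): res(1,3)=9
after path 3 (0→9→4→7→2→13→3→1→8→5→14→10→6→12, push 2): res(1,3)=11
after path 4 (0→4→7→2→13→3→5→14→12, push 2): res(1,3)=11

Residual capacity of (1,3): 11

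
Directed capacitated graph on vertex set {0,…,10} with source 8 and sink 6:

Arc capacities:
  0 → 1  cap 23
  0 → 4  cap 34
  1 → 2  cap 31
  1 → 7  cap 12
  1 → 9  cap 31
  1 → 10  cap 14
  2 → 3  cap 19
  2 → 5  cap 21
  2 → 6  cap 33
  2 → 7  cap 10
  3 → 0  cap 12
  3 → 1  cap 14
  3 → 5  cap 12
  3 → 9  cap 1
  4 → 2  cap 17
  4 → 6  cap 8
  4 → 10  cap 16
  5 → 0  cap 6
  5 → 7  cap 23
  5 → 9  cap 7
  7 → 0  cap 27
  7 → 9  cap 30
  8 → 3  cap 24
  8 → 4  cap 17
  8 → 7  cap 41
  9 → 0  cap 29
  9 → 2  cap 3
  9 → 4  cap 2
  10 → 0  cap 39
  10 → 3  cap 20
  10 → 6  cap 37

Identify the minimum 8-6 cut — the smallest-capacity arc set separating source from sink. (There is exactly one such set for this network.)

augment #1: 8→4→6 push 8
augment #2: 8→4→2→6 push 9
augment #3: 8→3→1→2→6 push 14
augment #4: 8→3→9→2→6 push 1
augment #5: 8→7→9→2→6 push 2
augment #6: 8→3→0→1→2→6 push 7
augment #7: 8→3→0→1→10→6 push 2
augment #8: 8→7→0→1→10→6 push 12
augment #9: 8→7→0→4→10→6 push 15
augment #10: 8→7→9→4→10→6 push 1
max flow = 71; residual-reachable set from 8 gives S-side
cut edges (S→T): {(1,10), (2,6), (4,6), (4,10)} total cap 71

Min-cut arcs: {(1,10), (2,6), (4,6), (4,10)} (total capacity 71)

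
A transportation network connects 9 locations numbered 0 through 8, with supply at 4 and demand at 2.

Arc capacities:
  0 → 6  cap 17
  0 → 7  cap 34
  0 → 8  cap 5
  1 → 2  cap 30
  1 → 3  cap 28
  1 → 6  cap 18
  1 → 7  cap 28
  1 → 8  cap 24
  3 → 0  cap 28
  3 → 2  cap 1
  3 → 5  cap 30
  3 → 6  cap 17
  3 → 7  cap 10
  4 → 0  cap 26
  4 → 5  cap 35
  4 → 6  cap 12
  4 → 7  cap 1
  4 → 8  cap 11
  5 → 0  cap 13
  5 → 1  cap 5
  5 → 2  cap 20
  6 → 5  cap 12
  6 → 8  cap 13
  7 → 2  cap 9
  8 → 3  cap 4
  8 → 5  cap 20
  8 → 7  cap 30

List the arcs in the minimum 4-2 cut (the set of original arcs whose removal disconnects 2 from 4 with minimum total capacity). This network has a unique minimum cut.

Min-cut arcs: {(3,2), (5,1), (5,2), (7,2)} (total capacity 35)

augment #1: 4→5→2 push 20
augment #2: 4→7→2 push 1
augment #3: 4→0→7→2 push 8
augment #4: 4→5→1→2 push 5
augment #5: 4→8→3→2 push 1
max flow = 35; residual-reachable set from 4 gives S-side
cut edges (S→T): {(3,2), (5,1), (5,2), (7,2)} total cap 35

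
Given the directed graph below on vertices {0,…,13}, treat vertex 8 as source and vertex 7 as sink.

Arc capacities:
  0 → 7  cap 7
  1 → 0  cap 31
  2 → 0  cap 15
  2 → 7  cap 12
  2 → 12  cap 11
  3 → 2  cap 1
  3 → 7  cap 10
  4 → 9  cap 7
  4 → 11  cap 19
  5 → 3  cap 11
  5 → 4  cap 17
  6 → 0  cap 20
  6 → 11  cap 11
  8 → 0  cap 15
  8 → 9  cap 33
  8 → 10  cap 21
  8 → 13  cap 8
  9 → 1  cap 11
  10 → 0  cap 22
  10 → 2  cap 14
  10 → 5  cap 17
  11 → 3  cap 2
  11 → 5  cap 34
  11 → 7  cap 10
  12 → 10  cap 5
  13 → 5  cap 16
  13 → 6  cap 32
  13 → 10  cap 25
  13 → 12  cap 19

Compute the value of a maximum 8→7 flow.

Maximum flow value: 36

augment #1: 8→0→7 bottleneck 7, total now 7
augment #2: 8→10→2→7 bottleneck 12, total now 19
augment #3: 8→10→5→3→7 bottleneck 9, total now 28
augment #4: 8→13→5→3→7 bottleneck 1, total now 29
augment #5: 8→13→6→11→7 bottleneck 7, total now 36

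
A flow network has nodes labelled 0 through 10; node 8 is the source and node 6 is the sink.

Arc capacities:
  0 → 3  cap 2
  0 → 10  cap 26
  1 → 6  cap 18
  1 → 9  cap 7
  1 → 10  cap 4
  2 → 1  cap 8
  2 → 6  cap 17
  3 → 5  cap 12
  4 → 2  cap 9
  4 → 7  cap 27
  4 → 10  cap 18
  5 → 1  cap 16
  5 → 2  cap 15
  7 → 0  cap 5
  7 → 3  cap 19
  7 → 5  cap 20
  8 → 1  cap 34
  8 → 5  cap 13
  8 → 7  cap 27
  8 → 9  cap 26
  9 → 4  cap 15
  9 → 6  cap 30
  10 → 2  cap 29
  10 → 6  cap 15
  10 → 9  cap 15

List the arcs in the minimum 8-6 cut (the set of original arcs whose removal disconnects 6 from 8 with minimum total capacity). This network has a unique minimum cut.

augment #1: 8→1→6 push 18
augment #2: 8→9→6 push 26
augment #3: 8→1→9→6 push 4
augment #4: 8→1→10→6 push 4
augment #5: 8→5→2→6 push 13
augment #6: 8→7→0→10→6 push 5
augment #7: 8→7→5→2→6 push 2
augment #8: 8→1→9→4→2→6 push 2
augment #9: 8→1→9→4→10→6 push 1
max flow = 75; residual-reachable set from 8 gives S-side
cut edges (S→T): {(1,6), (1,9), (1,10), (5,2), (7,0), (8,9)} total cap 75

Min-cut arcs: {(1,6), (1,9), (1,10), (5,2), (7,0), (8,9)} (total capacity 75)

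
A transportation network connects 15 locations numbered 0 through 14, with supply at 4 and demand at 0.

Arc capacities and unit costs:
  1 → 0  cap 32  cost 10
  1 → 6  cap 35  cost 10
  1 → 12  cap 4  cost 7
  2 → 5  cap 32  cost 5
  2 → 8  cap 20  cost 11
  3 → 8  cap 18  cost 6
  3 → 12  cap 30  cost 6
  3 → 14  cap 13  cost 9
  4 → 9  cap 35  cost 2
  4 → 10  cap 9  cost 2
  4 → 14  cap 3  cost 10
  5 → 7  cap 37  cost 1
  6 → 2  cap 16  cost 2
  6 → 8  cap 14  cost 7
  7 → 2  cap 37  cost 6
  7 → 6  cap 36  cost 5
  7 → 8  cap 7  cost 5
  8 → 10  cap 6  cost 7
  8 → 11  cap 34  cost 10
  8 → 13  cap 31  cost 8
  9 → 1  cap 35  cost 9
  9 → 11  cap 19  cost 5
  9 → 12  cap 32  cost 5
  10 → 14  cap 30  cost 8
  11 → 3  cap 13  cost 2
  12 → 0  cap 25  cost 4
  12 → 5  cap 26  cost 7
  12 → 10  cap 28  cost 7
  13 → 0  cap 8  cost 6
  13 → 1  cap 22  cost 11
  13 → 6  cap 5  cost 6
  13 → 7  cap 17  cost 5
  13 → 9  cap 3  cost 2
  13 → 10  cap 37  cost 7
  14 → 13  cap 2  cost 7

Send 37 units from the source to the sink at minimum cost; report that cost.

Minimum cost for 37 units: 531

shortest-cost path #1: 4→9→12→0 push 25 @ unit cost 11 (adds 275)
shortest-cost path #2: 4→9→1→0 push 10 @ unit cost 21 (adds 210)
shortest-cost path #3: 4→14→13→0 push 2 @ unit cost 23 (adds 46)
total cost = 531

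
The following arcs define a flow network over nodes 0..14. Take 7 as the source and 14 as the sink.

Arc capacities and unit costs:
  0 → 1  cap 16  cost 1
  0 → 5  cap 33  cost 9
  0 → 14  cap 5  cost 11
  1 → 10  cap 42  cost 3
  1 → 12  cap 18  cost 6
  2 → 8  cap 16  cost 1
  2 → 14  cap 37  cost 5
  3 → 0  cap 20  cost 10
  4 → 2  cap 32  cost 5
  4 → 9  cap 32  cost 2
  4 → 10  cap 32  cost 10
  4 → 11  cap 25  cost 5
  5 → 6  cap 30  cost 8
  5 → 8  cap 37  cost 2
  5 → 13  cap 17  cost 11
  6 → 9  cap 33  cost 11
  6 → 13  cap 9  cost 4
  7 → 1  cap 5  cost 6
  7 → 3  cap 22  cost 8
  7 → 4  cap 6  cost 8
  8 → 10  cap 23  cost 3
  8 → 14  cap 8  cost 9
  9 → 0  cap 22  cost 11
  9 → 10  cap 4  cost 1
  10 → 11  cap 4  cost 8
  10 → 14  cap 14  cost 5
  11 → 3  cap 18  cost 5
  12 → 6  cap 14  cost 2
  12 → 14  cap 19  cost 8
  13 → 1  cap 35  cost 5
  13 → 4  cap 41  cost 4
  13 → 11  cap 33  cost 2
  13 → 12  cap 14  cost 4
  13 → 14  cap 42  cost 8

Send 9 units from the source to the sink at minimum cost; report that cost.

shortest-cost path #1: 7→1→10→14 push 5 @ unit cost 14 (adds 70)
shortest-cost path #2: 7→4→9→10→14 push 4 @ unit cost 16 (adds 64)
total cost = 134

Minimum cost for 9 units: 134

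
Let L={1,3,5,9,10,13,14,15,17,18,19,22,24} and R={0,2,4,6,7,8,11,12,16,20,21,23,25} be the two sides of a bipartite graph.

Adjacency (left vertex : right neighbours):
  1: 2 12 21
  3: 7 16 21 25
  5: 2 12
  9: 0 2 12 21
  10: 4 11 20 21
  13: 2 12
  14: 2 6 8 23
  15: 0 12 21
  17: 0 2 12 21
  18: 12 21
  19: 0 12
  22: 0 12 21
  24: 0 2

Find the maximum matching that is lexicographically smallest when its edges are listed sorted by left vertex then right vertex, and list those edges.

|M| = 7 (so the lex-smallest maximum matching has 7 edges)
process left vertices in ascending order; for each, take the smallest-labelled available neighbour that still permits 7 edges overall, or leave it unmatched if none does
lex-smallest matching: {1-2, 3-7, 5-12, 9-0, 10-4, 14-6, 15-21}

Lex-smallest maximum matching: {(1,2), (3,7), (5,12), (9,0), (10,4), (14,6), (15,21)}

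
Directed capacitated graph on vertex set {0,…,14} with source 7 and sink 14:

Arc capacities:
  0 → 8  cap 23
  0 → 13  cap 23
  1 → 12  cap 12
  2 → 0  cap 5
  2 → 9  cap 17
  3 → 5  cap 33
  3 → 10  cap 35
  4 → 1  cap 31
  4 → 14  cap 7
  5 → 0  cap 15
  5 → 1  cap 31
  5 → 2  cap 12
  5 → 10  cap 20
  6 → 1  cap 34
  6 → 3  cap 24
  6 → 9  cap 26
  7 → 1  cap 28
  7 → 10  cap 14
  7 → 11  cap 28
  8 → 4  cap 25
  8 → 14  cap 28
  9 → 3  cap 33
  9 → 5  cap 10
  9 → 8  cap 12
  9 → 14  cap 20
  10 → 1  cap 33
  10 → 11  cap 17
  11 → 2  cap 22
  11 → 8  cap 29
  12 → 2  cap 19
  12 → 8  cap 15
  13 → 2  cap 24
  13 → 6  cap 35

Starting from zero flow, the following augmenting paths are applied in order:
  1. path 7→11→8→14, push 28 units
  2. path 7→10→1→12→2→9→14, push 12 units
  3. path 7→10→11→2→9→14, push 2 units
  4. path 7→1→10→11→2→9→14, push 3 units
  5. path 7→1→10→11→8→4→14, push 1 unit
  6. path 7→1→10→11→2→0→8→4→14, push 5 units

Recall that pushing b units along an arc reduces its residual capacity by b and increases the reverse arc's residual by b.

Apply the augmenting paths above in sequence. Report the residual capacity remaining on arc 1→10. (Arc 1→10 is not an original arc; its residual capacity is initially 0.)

Residual capacity of (1,10): 3

after path 1 (7→11→8→14, push 28): res(1,10)=0
after path 2 (7→10→1→12→2→9→14, push 12): res(1,10)=12
after path 3 (7→10→11→2→9→14, push 2): res(1,10)=12
after path 4 (7→1→10→11→2→9→14, push 3): res(1,10)=9
after path 5 (7→1→10→11→8→4→14, push 1): res(1,10)=8
after path 6 (7→1→10→11→2→0→8→4→14, push 5): res(1,10)=3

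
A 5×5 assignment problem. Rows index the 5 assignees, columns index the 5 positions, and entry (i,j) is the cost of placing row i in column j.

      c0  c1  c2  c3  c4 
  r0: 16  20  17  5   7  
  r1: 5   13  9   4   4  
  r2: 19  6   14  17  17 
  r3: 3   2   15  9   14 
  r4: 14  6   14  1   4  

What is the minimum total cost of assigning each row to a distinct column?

Minimum assignment cost: 26

optimal assignment: row0→col4 (cost 7), row1→col2 (cost 9), row2→col1 (cost 6), row3→col0 (cost 3), row4→col3 (cost 1)
total = 7 + 9 + 6 + 3 + 1 = 26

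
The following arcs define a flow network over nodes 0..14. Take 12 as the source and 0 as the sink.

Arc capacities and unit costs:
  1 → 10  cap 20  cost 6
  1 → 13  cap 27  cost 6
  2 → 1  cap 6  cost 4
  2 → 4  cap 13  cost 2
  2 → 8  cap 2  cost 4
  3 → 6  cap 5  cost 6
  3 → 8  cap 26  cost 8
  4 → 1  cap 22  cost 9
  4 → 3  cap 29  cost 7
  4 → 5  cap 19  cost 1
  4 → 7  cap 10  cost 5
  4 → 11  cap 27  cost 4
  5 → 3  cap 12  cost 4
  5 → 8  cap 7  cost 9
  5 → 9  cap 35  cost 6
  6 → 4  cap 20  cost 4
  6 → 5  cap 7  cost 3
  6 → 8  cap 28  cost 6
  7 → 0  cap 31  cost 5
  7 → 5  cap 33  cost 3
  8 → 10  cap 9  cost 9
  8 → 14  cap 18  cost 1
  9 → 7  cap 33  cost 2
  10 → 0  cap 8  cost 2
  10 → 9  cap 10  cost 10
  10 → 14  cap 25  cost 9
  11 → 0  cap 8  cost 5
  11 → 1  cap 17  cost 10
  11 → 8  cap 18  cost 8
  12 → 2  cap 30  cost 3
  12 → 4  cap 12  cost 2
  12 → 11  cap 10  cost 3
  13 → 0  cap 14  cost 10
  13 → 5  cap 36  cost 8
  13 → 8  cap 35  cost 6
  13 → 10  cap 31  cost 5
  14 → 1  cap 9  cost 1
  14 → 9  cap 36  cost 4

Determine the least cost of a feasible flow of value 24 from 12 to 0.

shortest-cost path #1: 12→11→0 push 8 @ unit cost 8 (adds 64)
shortest-cost path #2: 12→4→7→0 push 10 @ unit cost 12 (adds 120)
shortest-cost path #3: 12→2→1→10→0 push 6 @ unit cost 15 (adds 90)
total cost = 274

Minimum cost for 24 units: 274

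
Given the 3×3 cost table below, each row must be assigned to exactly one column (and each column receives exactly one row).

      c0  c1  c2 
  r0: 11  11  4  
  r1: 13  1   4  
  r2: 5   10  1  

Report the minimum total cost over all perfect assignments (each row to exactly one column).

Minimum assignment cost: 10

optimal assignment: row0→col2 (cost 4), row1→col1 (cost 1), row2→col0 (cost 5)
total = 4 + 1 + 5 = 10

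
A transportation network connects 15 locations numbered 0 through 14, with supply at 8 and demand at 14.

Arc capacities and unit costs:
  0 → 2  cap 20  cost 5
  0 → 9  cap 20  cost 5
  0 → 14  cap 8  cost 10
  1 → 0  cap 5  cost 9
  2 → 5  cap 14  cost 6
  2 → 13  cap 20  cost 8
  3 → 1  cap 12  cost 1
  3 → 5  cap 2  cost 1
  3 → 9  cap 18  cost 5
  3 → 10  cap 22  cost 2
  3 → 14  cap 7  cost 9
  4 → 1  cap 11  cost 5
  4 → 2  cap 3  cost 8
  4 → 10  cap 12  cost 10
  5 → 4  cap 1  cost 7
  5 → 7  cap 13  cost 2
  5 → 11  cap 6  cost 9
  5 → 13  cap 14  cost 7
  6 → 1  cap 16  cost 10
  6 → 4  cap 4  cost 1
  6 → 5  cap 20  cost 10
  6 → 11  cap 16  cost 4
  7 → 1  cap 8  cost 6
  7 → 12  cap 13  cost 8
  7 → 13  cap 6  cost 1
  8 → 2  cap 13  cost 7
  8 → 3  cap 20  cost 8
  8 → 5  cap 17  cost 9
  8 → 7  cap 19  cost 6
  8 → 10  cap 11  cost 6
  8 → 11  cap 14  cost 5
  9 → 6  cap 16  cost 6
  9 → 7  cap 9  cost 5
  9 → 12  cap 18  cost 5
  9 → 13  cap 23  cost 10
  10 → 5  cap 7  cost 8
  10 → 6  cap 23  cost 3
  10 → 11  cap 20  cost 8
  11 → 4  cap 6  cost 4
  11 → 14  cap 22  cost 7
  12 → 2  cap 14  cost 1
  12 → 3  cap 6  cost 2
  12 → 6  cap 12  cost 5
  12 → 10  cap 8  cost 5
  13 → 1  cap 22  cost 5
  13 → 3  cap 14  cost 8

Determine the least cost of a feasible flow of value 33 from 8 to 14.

shortest-cost path #1: 8→11→14 push 14 @ unit cost 12 (adds 168)
shortest-cost path #2: 8→3→14 push 7 @ unit cost 17 (adds 119)
shortest-cost path #3: 8→10→6→11→14 push 8 @ unit cost 20 (adds 160)
shortest-cost path #4: 8→3→1→0→14 push 4 @ unit cost 28 (adds 112)
total cost = 559

Minimum cost for 33 units: 559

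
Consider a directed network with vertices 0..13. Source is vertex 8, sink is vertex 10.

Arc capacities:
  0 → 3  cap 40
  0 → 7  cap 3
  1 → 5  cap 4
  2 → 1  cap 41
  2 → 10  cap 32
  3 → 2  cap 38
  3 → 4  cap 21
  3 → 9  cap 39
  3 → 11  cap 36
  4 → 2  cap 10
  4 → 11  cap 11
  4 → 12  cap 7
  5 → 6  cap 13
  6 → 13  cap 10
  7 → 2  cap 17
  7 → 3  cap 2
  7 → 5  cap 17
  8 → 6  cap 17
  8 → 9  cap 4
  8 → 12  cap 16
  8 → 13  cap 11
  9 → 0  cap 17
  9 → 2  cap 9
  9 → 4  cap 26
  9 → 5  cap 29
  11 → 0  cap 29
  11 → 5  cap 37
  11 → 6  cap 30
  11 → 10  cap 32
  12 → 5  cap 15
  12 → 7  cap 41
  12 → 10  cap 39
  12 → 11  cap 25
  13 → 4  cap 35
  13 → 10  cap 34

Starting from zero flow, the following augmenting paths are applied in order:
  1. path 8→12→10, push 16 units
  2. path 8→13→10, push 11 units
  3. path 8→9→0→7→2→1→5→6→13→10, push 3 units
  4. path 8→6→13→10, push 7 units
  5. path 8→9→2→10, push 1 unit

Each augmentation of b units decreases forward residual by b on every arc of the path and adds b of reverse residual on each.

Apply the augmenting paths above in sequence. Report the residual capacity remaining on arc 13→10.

Residual capacity of (13,10): 13

after path 1 (8→12→10, push 16): res(13,10)=34
after path 2 (8→13→10, push 11): res(13,10)=23
after path 3 (8→9→0→7→2→1→5→6→13→10, push 3): res(13,10)=20
after path 4 (8→6→13→10, push 7): res(13,10)=13
after path 5 (8→9→2→10, push 1): res(13,10)=13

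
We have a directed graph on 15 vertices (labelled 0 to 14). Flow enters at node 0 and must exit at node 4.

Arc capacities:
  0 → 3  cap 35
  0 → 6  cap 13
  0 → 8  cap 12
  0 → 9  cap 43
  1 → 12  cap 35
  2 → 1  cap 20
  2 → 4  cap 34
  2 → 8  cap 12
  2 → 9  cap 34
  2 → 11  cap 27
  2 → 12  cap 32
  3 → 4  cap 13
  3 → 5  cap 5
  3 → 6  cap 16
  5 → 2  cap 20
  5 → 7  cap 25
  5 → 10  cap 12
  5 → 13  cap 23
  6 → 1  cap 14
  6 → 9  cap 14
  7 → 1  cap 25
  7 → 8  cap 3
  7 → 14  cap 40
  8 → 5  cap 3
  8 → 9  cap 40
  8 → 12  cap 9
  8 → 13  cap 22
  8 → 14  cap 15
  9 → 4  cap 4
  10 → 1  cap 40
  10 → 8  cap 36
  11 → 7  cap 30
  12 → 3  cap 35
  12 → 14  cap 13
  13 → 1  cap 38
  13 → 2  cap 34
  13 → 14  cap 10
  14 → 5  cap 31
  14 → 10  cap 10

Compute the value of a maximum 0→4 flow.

Maximum flow value: 47

augment #1: 0→3→4 bottleneck 13, total now 13
augment #2: 0→9→4 bottleneck 4, total now 17
augment #3: 0→3→5→2→4 bottleneck 5, total now 22
augment #4: 0→8→5→2→4 bottleneck 3, total now 25
augment #5: 0→8→13→2→4 bottleneck 9, total now 34
augment #6: 0→6→1→12→14→5→2→4 bottleneck 12, total now 46
augment #7: 0→6→1→12→14→5→13→2→4 bottleneck 1, total now 47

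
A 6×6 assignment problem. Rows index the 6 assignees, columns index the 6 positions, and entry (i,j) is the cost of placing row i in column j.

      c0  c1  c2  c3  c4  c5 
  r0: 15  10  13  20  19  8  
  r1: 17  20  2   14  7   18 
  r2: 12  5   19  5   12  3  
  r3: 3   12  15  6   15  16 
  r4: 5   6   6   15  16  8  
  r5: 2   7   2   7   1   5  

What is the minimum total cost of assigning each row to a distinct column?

Minimum assignment cost: 25

optimal assignment: row0→col5 (cost 8), row1→col2 (cost 2), row2→col3 (cost 5), row3→col0 (cost 3), row4→col1 (cost 6), row5→col4 (cost 1)
total = 8 + 2 + 5 + 3 + 6 + 1 = 25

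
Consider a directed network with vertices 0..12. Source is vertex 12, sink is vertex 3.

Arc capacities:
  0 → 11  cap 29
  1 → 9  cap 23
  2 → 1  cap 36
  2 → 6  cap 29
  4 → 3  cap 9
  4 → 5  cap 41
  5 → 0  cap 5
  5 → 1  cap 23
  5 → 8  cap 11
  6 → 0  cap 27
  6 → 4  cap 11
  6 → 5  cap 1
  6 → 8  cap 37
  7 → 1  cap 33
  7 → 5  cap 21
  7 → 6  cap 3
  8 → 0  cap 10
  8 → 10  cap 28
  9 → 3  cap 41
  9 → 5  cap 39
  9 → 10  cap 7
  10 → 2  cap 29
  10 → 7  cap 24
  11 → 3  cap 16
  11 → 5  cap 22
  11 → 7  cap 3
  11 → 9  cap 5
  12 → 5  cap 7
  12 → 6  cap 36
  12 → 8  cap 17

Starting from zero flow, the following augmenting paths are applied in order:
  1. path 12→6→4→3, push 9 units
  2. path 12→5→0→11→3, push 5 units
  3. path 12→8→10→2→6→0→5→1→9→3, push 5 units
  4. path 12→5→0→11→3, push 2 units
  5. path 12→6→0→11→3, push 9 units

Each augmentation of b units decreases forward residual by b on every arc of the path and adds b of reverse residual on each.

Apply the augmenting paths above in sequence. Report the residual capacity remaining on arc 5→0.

Residual capacity of (5,0): 3

after path 1 (12→6→4→3, push 9): res(5,0)=5
after path 2 (12→5→0→11→3, push 5): res(5,0)=0
after path 3 (12→8→10→2→6→0→5→1→9→3, push 5): res(5,0)=5
after path 4 (12→5→0→11→3, push 2): res(5,0)=3
after path 5 (12→6→0→11→3, push 9): res(5,0)=3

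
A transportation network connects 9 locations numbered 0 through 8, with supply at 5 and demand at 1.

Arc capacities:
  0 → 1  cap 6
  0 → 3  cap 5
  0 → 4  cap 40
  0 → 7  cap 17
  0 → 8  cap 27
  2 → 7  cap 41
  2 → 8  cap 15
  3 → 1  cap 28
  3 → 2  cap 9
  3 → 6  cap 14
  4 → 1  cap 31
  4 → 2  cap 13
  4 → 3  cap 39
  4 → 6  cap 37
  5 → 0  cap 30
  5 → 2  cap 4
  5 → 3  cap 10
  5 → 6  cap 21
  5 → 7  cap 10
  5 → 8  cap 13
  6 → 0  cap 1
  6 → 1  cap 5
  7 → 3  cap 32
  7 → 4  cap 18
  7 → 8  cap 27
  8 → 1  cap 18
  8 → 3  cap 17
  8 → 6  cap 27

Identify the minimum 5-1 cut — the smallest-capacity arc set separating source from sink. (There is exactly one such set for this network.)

augment #1: 5→0→1 push 6
augment #2: 5→3→1 push 10
augment #3: 5→6→1 push 5
augment #4: 5→8→1 push 13
augment #5: 5→0→3→1 push 5
augment #6: 5→0→4→1 push 19
augment #7: 5→2→8→1 push 4
augment #8: 5→7→3→1 push 10
augment #9: 5→6→0→4→1 push 1
max flow = 73; residual-reachable set from 5 gives S-side
cut edges (S→T): {(5,0), (5,2), (5,3), (5,7), (5,8), (6,0), (6,1)} total cap 73

Min-cut arcs: {(5,0), (5,2), (5,3), (5,7), (5,8), (6,0), (6,1)} (total capacity 73)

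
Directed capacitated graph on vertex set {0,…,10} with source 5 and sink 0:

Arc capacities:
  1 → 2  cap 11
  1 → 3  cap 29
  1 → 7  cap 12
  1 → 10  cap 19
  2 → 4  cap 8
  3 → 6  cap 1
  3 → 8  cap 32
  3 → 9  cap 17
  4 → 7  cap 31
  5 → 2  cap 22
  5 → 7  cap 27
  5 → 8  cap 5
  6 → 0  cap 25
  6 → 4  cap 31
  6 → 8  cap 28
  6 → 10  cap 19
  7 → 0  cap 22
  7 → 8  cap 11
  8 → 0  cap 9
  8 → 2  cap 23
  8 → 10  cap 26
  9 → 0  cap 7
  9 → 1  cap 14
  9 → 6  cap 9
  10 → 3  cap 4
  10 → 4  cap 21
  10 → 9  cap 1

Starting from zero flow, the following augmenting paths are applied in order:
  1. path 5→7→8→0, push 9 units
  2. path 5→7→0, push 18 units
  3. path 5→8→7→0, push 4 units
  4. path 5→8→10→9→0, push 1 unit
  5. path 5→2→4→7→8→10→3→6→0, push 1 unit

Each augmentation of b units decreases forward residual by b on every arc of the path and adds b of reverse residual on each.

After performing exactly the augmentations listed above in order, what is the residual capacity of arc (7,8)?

after path 1 (5→7→8→0, push 9): res(7,8)=2
after path 2 (5→7→0, push 18): res(7,8)=2
after path 3 (5→8→7→0, push 4): res(7,8)=6
after path 4 (5→8→10→9→0, push 1): res(7,8)=6
after path 5 (5→2→4→7→8→10→3→6→0, push 1): res(7,8)=5

Residual capacity of (7,8): 5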